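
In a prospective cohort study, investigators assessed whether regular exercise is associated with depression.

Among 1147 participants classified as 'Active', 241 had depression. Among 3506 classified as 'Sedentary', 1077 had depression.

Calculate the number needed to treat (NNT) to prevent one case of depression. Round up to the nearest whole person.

Risk in treated group = 241/1147 = 0.21011; risk in control = 1077/3506 = 0.30719.
Absolute risk reduction = 0.30719 − 0.21011 = 0.09707
NNT = 1 / ARR = 1 / 0.09707 = 10.301 → round up → 11

11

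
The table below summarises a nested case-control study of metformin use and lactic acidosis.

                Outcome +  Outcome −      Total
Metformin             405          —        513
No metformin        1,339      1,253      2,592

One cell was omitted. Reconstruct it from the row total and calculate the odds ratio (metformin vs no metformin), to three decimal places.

The missing cell is in the exposed row: 513 − 405 = 108.
So a = 405, b = 108, c = 1339, d = 1253.
OR = (a·d)/(b·c) = (405 × 1253) / (108 × 1339) = 507465 / 144612 = 3.50915

3.509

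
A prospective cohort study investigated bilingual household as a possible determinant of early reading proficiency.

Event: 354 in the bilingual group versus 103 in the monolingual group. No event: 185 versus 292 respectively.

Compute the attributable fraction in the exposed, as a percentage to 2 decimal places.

60.30

From the description: a = 354, b = 185, c = 103, d = 292.
Risk in exposed = 354/539 = 0.65677; risk in unexposed = 103/395 = 0.26076.
RR = 0.65677/0.26076 = 2.51869
AR% = (RR − 1)/RR × 100 = (2.51869 − 1)/2.51869 × 100 = 60.2968%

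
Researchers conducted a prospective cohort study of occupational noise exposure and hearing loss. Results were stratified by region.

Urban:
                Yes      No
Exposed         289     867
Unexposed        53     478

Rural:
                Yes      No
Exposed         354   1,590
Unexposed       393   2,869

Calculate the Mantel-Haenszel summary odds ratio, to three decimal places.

1.881

OR_MH = Σ(aᵢdᵢ/nᵢ) / Σ(bᵢcᵢ/nᵢ), where nᵢ is the stratum total.
Stratum 1 (Urban): n = 1687; a·d/n = 289·478/1687 = 81.8862; b·c/n = 867·53/1687 = 27.2383
Stratum 2 (Rural): n = 5206; a·d/n = 354·2869/5206 = 195.0876; b·c/n = 1590·393/5206 = 120.0288
OR_MH = (81.8862 + 195.0876) / (27.2383 + 120.0288) = 276.9738 / 147.2671 = 1.88076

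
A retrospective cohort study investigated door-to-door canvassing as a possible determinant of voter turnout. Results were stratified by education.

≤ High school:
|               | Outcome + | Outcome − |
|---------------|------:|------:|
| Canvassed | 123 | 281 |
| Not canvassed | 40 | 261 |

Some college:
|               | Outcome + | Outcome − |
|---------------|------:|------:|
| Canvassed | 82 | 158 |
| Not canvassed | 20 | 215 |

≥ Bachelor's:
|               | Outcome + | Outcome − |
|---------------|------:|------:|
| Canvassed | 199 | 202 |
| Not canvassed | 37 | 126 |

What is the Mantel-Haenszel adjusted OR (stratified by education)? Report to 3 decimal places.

3.546

OR_MH = Σ(aᵢdᵢ/nᵢ) / Σ(bᵢcᵢ/nᵢ), where nᵢ is the stratum total.
Stratum 1 (≤ High school): n = 705; a·d/n = 123·261/705 = 45.5362; b·c/n = 281·40/705 = 15.9433
Stratum 2 (Some college): n = 475; a·d/n = 82·215/475 = 37.1158; b·c/n = 158·20/475 = 6.6526
Stratum 3 (≥ Bachelor's): n = 564; a·d/n = 199·126/564 = 44.4574; b·c/n = 202·37/564 = 13.2518
OR_MH = (45.5362 + 37.1158 + 44.4574) / (15.9433 + 6.6526 + 13.2518) = 127.1094 / 35.8477 = 3.54582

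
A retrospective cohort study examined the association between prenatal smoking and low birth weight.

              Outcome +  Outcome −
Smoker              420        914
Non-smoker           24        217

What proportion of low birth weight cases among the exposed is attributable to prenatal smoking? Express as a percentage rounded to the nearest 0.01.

Cells: a = 420, b = 914, c = 24, d = 217.
Risk in exposed = 420/1334 = 0.31484; risk in unexposed = 24/241 = 0.09959.
RR = 0.31484/0.09959 = 3.16154
AR% = (RR − 1)/RR × 100 = (3.16154 − 1)/3.16154 × 100 = 68.3699%

68.37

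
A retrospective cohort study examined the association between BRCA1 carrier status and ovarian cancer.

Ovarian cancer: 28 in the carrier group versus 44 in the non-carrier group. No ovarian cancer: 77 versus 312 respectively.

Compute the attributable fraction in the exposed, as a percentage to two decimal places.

From the description: a = 28, b = 77, c = 44, d = 312.
Risk in exposed = 28/105 = 0.26667; risk in unexposed = 44/356 = 0.12360.
RR = 0.26667/0.12360 = 2.15758
AR% = (RR − 1)/RR × 100 = (2.15758 − 1)/2.15758 × 100 = 53.6517%

53.65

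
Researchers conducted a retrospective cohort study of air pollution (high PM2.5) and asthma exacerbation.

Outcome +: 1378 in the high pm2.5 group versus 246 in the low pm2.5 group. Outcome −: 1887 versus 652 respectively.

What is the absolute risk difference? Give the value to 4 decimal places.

From the description: a = 1378, b = 1887, c = 246, d = 652.
Risk in exposed = 1378/3265 = 0.422052; risk in unexposed = 246/898 = 0.273942.
Risk difference = 0.422052 − 0.273942 = 0.148110

0.1481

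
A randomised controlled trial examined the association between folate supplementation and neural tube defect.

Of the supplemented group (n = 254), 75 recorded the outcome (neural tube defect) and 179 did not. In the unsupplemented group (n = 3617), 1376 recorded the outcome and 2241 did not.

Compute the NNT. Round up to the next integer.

12

Risk in treated group = 75/254 = 0.29528; risk in control = 1376/3617 = 0.38043.
Absolute risk reduction = 0.38043 − 0.29528 = 0.08515
NNT = 1 / ARR = 1 / 0.08515 = 11.744 → round up → 12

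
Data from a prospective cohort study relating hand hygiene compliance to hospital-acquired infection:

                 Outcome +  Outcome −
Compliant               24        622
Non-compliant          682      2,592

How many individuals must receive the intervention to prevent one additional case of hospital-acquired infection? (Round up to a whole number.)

Risk in treated group = 24/646 = 0.03715; risk in control = 682/3274 = 0.20831.
Absolute risk reduction = 0.20831 − 0.03715 = 0.17116
NNT = 1 / ARR = 1 / 0.17116 = 5.843 → round up → 6

6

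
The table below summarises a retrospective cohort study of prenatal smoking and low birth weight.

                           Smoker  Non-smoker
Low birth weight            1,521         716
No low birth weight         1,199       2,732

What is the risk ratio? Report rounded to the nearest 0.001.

2.693

Reading the table with exposure as columns: a = 1521 (Smoker, case), b = 1199 (Smoker, non-case), c = 716 (Non-smoker, case), d = 2732.
Risk in exposed = 1521/2720 = 0.55919; risk in unexposed = 716/3448 = 0.20766.
RR = 0.55919 / 0.20766 = 2.69286
The risk among the exposed is 2.69 times that among the unexposed.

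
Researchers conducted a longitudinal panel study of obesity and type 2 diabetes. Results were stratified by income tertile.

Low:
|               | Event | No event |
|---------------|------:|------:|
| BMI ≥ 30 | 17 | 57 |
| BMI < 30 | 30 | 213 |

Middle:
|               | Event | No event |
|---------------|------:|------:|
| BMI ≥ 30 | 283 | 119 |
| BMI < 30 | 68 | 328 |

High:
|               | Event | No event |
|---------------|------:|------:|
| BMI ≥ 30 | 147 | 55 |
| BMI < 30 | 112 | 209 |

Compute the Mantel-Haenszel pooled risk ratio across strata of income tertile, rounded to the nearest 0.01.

2.88

RR_MH = Σ(aᵢ·n₀ᵢ/nᵢ) / Σ(cᵢ·n₁ᵢ/nᵢ), with n₁ᵢ = aᵢ+bᵢ (exposed), n₀ᵢ = cᵢ+dᵢ (unexposed), nᵢ = n₁ᵢ+n₀ᵢ.
Stratum 1 (Low): n₁ = 74, n₀ = 243, n = 317; a·n₀/n = 17·243/317 = 13.0315; c·n₁/n = 30·74/317 = 7.0032
Stratum 2 (Middle): n₁ = 402, n₀ = 396, n = 798; a·n₀/n = 283·396/798 = 140.4361; c·n₁/n = 68·402/798 = 34.2556
Stratum 3 (High): n₁ = 202, n₀ = 321, n = 523; a·n₀/n = 147·321/523 = 90.2237; c·n₁/n = 112·202/523 = 43.2581
RR_MH = (13.0315 + 140.4361 + 90.2237) / (7.0032 + 34.2556 + 43.2581) = 243.6913 / 84.5169 = 2.88334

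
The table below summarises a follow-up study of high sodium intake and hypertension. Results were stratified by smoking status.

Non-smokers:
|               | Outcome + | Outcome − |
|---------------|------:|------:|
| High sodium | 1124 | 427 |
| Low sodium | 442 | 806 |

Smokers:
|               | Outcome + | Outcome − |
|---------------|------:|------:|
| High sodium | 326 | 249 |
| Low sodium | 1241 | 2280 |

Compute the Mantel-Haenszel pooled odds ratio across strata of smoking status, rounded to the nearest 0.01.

OR_MH = Σ(aᵢdᵢ/nᵢ) / Σ(bᵢcᵢ/nᵢ), where nᵢ is the stratum total.
Stratum 1 (Non-smokers): n = 2799; a·d/n = 1124·806/2799 = 323.6670; b·c/n = 427·442/2799 = 67.4291
Stratum 2 (Smokers): n = 4096; a·d/n = 326·2280/4096 = 181.4648; b·c/n = 249·1241/4096 = 75.4417
OR_MH = (323.6670 + 181.4648) / (67.4291 + 75.4417) = 505.1319 / 142.8707 = 3.53559

3.54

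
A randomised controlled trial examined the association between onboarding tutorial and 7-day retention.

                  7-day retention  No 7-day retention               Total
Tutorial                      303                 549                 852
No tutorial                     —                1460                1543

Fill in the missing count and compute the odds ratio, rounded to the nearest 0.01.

The missing cell is in the unexposed row: 1543 − 1460 = 83.
So a = 303, b = 549, c = 83, d = 1460.
OR = (a·d)/(b·c) = (303 × 1460) / (549 × 83) = 442380 / 45567 = 9.70834

9.71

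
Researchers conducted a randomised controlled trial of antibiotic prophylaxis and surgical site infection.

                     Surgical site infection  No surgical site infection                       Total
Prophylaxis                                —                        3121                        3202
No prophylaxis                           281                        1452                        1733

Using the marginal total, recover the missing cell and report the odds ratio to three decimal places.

The missing cell is in the exposed row: 3202 − 3121 = 81.
So a = 81, b = 3121, c = 281, d = 1452.
OR = (a·d)/(b·c) = (81 × 1452) / (3121 × 281) = 117612 / 877001 = 0.13411

0.134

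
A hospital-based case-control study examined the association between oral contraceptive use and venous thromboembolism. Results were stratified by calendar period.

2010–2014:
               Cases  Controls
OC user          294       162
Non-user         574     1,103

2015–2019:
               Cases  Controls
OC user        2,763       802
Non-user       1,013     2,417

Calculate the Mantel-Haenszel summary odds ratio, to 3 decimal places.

OR_MH = Σ(aᵢdᵢ/nᵢ) / Σ(bᵢcᵢ/nᵢ), where nᵢ is the stratum total.
Stratum 1 (2010–2014): n = 2133; a·d/n = 294·1103/2133 = 152.0309; b·c/n = 162·574/2133 = 43.5949
Stratum 2 (2015–2019): n = 6995; a·d/n = 2763·2417/6995 = 954.7064; b·c/n = 802·1013/6995 = 116.1438
OR_MH = (152.0309 + 954.7064) / (43.5949 + 116.1438) = 1106.7373 / 159.7388 = 6.92842

6.928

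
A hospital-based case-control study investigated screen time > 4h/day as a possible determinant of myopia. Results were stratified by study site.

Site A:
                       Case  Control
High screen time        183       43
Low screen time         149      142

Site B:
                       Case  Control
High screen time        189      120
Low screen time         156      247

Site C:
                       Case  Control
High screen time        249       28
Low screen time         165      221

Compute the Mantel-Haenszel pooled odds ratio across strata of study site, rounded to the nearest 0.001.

OR_MH = Σ(aᵢdᵢ/nᵢ) / Σ(bᵢcᵢ/nᵢ), where nᵢ is the stratum total.
Stratum 1 (Site A): n = 517; a·d/n = 183·142/517 = 50.2631; b·c/n = 43·149/517 = 12.3926
Stratum 2 (Site B): n = 712; a·d/n = 189·247/712 = 65.5660; b·c/n = 120·156/712 = 26.2921
Stratum 3 (Site C): n = 663; a·d/n = 249·221/663 = 83.0000; b·c/n = 28·165/663 = 6.9683
OR_MH = (50.2631 + 65.5660 + 83.0000) / (12.3926 + 26.2921 + 6.9683) = 198.8291 / 45.6531 = 4.35521

4.355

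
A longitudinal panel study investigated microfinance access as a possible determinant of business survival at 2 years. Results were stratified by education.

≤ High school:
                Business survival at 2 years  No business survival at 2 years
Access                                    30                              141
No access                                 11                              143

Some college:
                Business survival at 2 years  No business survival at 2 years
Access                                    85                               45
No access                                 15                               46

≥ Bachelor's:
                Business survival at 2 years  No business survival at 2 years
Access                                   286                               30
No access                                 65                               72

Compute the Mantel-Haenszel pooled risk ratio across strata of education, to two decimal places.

2.08

RR_MH = Σ(aᵢ·n₀ᵢ/nᵢ) / Σ(cᵢ·n₁ᵢ/nᵢ), with n₁ᵢ = aᵢ+bᵢ (exposed), n₀ᵢ = cᵢ+dᵢ (unexposed), nᵢ = n₁ᵢ+n₀ᵢ.
Stratum 1 (≤ High school): n₁ = 171, n₀ = 154, n = 325; a·n₀/n = 30·154/325 = 14.2154; c·n₁/n = 11·171/325 = 5.7877
Stratum 2 (Some college): n₁ = 130, n₀ = 61, n = 191; a·n₀/n = 85·61/191 = 27.1466; c·n₁/n = 15·130/191 = 10.2094
Stratum 3 (≥ Bachelor's): n₁ = 316, n₀ = 137, n = 453; a·n₀/n = 286·137/453 = 86.4945; c·n₁/n = 65·316/453 = 45.3422
RR_MH = (14.2154 + 27.1466 + 86.4945) / (5.7877 + 10.2094 + 45.3422) = 127.8565 / 61.3393 = 2.08441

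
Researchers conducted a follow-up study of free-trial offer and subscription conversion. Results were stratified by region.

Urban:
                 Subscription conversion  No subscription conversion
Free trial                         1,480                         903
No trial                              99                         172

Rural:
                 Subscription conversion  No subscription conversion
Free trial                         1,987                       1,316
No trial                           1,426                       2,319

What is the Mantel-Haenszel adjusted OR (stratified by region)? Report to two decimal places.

OR_MH = Σ(aᵢdᵢ/nᵢ) / Σ(bᵢcᵢ/nᵢ), where nᵢ is the stratum total.
Stratum 1 (Urban): n = 2654; a·d/n = 1480·172/2654 = 95.9156; b·c/n = 903·99/2654 = 33.6839
Stratum 2 (Rural): n = 7048; a·d/n = 1987·2319/7048 = 653.7816; b·c/n = 1316·1426/7048 = 266.2622
OR_MH = (95.9156 + 653.7816) / (33.6839 + 266.2622) = 749.6972 / 299.9461 = 2.49944

2.50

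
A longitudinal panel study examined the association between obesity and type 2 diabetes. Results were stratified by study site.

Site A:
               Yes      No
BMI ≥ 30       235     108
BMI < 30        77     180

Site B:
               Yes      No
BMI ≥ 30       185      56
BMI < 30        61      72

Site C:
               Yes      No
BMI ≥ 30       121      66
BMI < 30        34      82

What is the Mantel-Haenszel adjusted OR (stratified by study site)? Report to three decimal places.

OR_MH = Σ(aᵢdᵢ/nᵢ) / Σ(bᵢcᵢ/nᵢ), where nᵢ is the stratum total.
Stratum 1 (Site A): n = 600; a·d/n = 235·180/600 = 70.5000; b·c/n = 108·77/600 = 13.8600
Stratum 2 (Site B): n = 374; a·d/n = 185·72/374 = 35.6150; b·c/n = 56·61/374 = 9.1337
Stratum 3 (Site C): n = 303; a·d/n = 121·82/303 = 32.7459; b·c/n = 66·34/303 = 7.4059
OR_MH = (70.5000 + 35.6150 + 32.7459) / (13.8600 + 9.1337 + 7.4059) = 138.8608 / 30.3996 = 4.56785

4.568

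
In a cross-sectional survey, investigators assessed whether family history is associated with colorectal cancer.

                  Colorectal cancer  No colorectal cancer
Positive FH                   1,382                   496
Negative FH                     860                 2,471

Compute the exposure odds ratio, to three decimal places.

8.006

Cells: a = 1382, b = 496, c = 860, d = 2471.
OR = (a·d)/(b·c) = (1382 × 2471) / (496 × 860) = 3414922 / 426560 = 8.00572
The odds of colorectal cancer are about 8.01 times as high in the positive fh group.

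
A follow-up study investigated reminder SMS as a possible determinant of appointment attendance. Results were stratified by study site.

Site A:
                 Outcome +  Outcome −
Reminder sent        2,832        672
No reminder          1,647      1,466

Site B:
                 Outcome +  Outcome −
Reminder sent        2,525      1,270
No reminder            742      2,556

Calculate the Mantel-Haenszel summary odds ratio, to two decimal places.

OR_MH = Σ(aᵢdᵢ/nᵢ) / Σ(bᵢcᵢ/nᵢ), where nᵢ is the stratum total.
Stratum 1 (Site A): n = 6617; a·d/n = 2832·1466/6617 = 627.4312; b·c/n = 672·1647/6617 = 167.2637
Stratum 2 (Site B): n = 7093; a·d/n = 2525·2556/7093 = 909.8971; b·c/n = 1270·742/7093 = 132.8549
OR_MH = (627.4312 + 909.8971) / (167.2637 + 132.8549) = 1537.3282 / 300.1186 = 5.12240

5.12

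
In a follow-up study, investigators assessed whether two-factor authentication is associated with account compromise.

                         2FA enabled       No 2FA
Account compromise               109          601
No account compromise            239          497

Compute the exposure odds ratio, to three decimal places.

Reading the table with exposure as columns: a = 109 (2FA enabled, case), b = 239 (2FA enabled, non-case), c = 601 (No 2FA, case), d = 497.
OR = (a·d)/(b·c) = (109 × 497) / (239 × 601) = 54173 / 143639 = 0.37715
Exposure is associated with lower odds of account compromise (OR = 0.38 < 1).

0.377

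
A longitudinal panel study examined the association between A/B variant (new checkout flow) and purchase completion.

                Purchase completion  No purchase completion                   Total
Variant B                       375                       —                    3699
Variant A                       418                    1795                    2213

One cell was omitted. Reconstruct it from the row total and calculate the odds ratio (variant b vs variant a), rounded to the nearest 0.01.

The missing cell is in the exposed row: 3699 − 375 = 3324.
So a = 375, b = 3324, c = 418, d = 1795.
OR = (a·d)/(b·c) = (375 × 1795) / (3324 × 418) = 673125 / 1389432 = 0.48446

0.48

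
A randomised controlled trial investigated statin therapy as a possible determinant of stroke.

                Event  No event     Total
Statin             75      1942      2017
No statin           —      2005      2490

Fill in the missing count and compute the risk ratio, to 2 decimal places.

The missing cell is in the unexposed row: 2490 − 2005 = 485.
So a = 75, b = 1942, c = 485, d = 2005.
RR = [a/(a+b)] / [c/(c+d)] = (75/2017) / (485/2490) = 0.03718/0.19478 = 0.19090

0.19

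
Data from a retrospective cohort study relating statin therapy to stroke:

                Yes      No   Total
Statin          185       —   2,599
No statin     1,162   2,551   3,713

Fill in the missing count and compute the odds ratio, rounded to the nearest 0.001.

0.168

The missing cell is in the exposed row: 2599 − 185 = 2414.
So a = 185, b = 2414, c = 1162, d = 2551.
OR = (a·d)/(b·c) = (185 × 2551) / (2414 × 1162) = 471935 / 2805068 = 0.16824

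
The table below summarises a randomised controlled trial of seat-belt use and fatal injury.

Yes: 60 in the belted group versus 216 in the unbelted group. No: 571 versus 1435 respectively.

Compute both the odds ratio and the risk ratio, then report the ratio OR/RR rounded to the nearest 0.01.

0.96

From the description: a = 60, b = 571, c = 216, d = 1435.
OR = (60·1435)/(571·216) = 86100/123336 = 0.69809
Risk in exposed = 60/631 = 0.09509; risk in unexposed = 216/1651 = 0.13083; RR = 0.72680
OR/RR = 0.69809 / 0.72680 = 0.96050
The outcome is not rare, so the OR lies further from 1 than the RR.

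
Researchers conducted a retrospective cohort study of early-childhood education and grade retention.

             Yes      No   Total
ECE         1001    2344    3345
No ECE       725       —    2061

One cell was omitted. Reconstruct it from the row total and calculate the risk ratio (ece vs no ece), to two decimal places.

The missing cell is in the unexposed row: 2061 − 725 = 1336.
So a = 1001, b = 2344, c = 725, d = 1336.
RR = [a/(a+b)] / [c/(c+d)] = (1001/3345) / (725/2061) = 0.29925/0.35177 = 0.85070

0.85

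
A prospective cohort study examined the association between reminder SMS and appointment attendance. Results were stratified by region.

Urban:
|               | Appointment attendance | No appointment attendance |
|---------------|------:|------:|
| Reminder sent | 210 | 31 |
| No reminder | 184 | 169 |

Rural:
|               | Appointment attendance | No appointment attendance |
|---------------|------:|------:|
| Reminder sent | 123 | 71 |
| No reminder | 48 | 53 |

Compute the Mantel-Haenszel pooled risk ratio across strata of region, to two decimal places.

RR_MH = Σ(aᵢ·n₀ᵢ/nᵢ) / Σ(cᵢ·n₁ᵢ/nᵢ), with n₁ᵢ = aᵢ+bᵢ (exposed), n₀ᵢ = cᵢ+dᵢ (unexposed), nᵢ = n₁ᵢ+n₀ᵢ.
Stratum 1 (Urban): n₁ = 241, n₀ = 353, n = 594; a·n₀/n = 210·353/594 = 124.7980; c·n₁/n = 184·241/594 = 74.6532
Stratum 2 (Rural): n₁ = 194, n₀ = 101, n = 295; a·n₀/n = 123·101/295 = 42.1119; c·n₁/n = 48·194/295 = 31.5661
RR_MH = (124.7980 + 42.1119) / (74.6532 + 31.5661) = 166.9098 / 106.2193 = 1.57137

1.57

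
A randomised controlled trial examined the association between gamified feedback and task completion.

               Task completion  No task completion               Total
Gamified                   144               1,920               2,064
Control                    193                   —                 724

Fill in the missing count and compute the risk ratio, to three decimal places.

0.262

The missing cell is in the unexposed row: 724 − 193 = 531.
So a = 144, b = 1920, c = 193, d = 531.
RR = [a/(a+b)] / [c/(c+d)] = (144/2064) / (193/724) = 0.06977/0.26657 = 0.26172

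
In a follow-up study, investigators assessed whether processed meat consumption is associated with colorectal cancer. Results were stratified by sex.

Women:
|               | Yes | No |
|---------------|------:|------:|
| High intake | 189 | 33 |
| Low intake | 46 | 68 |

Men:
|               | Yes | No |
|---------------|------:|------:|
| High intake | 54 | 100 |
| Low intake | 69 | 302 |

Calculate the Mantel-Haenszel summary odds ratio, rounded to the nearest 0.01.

3.92

OR_MH = Σ(aᵢdᵢ/nᵢ) / Σ(bᵢcᵢ/nᵢ), where nᵢ is the stratum total.
Stratum 1 (Women): n = 336; a·d/n = 189·68/336 = 38.2500; b·c/n = 33·46/336 = 4.5179
Stratum 2 (Men): n = 525; a·d/n = 54·302/525 = 31.0629; b·c/n = 100·69/525 = 13.1429
OR_MH = (38.2500 + 31.0629) / (4.5179 + 13.1429) = 69.3129 / 17.6607 = 3.92469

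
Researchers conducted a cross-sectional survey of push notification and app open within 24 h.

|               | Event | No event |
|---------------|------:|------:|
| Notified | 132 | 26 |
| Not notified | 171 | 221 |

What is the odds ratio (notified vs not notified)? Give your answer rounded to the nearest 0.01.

6.56

Cells: a = 132, b = 26, c = 171, d = 221.
OR = (a·d)/(b·c) = (132 × 221) / (26 × 171) = 29172 / 4446 = 6.56140
The odds of app open within 24 h are about 6.56 times as high in the notified group.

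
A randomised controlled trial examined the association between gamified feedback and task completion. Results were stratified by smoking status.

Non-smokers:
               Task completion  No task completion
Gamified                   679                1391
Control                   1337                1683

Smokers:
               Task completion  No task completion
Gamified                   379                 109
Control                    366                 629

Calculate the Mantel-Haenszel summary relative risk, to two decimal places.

0.99

RR_MH = Σ(aᵢ·n₀ᵢ/nᵢ) / Σ(cᵢ·n₁ᵢ/nᵢ), with n₁ᵢ = aᵢ+bᵢ (exposed), n₀ᵢ = cᵢ+dᵢ (unexposed), nᵢ = n₁ᵢ+n₀ᵢ.
Stratum 1 (Non-smokers): n₁ = 2070, n₀ = 3020, n = 5090; a·n₀/n = 679·3020/5090 = 402.8644; c·n₁/n = 1337·2070/5090 = 543.7308
Stratum 2 (Smokers): n₁ = 488, n₀ = 995, n = 1483; a·n₀/n = 379·995/1483 = 254.2852; c·n₁/n = 366·488/1483 = 120.4370
RR_MH = (402.8644 + 254.2852) / (543.7308 + 120.4370) = 657.1497 / 664.1678 = 0.98943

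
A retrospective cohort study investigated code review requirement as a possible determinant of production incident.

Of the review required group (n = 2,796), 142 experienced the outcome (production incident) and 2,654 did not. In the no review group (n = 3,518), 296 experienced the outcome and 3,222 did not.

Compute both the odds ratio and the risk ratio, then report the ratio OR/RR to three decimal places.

0.965

From the description: a = 142, b = 2654, c = 296, d = 3222.
OR = (142·3222)/(2654·296) = 457524/785584 = 0.58240
Risk in exposed = 142/2796 = 0.05079; risk in unexposed = 296/3518 = 0.08414; RR = 0.60361
OR/RR = 0.58240 / 0.60361 = 0.96486
The outcome is rare in both groups, so OR ≈ RR (ratio near 1).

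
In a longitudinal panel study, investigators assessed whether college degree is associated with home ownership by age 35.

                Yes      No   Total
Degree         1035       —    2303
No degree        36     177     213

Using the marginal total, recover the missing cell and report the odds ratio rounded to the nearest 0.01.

The missing cell is in the exposed row: 2303 − 1035 = 1268.
So a = 1035, b = 1268, c = 36, d = 177.
OR = (a·d)/(b·c) = (1035 × 177) / (1268 × 36) = 183195 / 45648 = 4.01321

4.01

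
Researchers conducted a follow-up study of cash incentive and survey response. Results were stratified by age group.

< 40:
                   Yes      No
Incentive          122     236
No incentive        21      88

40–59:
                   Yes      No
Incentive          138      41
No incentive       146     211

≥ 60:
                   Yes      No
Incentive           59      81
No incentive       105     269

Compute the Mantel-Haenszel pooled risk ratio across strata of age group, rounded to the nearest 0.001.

RR_MH = Σ(aᵢ·n₀ᵢ/nᵢ) / Σ(cᵢ·n₁ᵢ/nᵢ), with n₁ᵢ = aᵢ+bᵢ (exposed), n₀ᵢ = cᵢ+dᵢ (unexposed), nᵢ = n₁ᵢ+n₀ᵢ.
Stratum 1 (< 40): n₁ = 358, n₀ = 109, n = 467; a·n₀/n = 122·109/467 = 28.4754; c·n₁/n = 21·358/467 = 16.0985
Stratum 2 (40–59): n₁ = 179, n₀ = 357, n = 536; a·n₀/n = 138·357/536 = 91.9142; c·n₁/n = 146·179/536 = 48.7575
Stratum 3 (≥ 60): n₁ = 140, n₀ = 374, n = 514; a·n₀/n = 59·374/514 = 42.9300; c·n₁/n = 105·140/514 = 28.5992
RR_MH = (28.4754 + 91.9142 + 42.9300) / (16.0985 + 48.7575 + 28.5992) = 163.3195 / 93.4552 = 1.74757

1.748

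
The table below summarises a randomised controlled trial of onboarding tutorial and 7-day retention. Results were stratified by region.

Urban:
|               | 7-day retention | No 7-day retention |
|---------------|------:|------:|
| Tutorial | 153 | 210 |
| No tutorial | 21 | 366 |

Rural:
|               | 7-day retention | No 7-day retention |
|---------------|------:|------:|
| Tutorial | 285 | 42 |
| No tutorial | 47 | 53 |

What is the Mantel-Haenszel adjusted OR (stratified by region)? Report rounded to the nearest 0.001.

10.477

OR_MH = Σ(aᵢdᵢ/nᵢ) / Σ(bᵢcᵢ/nᵢ), where nᵢ is the stratum total.
Stratum 1 (Urban): n = 750; a·d/n = 153·366/750 = 74.6640; b·c/n = 210·21/750 = 5.8800
Stratum 2 (Rural): n = 427; a·d/n = 285·53/427 = 35.3747; b·c/n = 42·47/427 = 4.6230
OR_MH = (74.6640 + 35.3747) / (5.8800 + 4.6230) = 110.0387 / 10.5030 = 10.47693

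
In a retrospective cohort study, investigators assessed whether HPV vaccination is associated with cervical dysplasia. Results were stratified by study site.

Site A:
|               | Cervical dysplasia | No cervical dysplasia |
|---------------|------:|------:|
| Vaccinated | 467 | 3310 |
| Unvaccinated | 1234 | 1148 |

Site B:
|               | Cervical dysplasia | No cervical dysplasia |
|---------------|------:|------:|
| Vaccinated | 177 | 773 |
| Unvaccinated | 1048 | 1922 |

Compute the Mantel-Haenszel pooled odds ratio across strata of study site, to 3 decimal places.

0.200

OR_MH = Σ(aᵢdᵢ/nᵢ) / Σ(bᵢcᵢ/nᵢ), where nᵢ is the stratum total.
Stratum 1 (Site A): n = 6159; a·d/n = 467·1148/6159 = 87.0459; b·c/n = 3310·1234/6159 = 663.1823
Stratum 2 (Site B): n = 3920; a·d/n = 177·1922/3920 = 86.7842; b·c/n = 773·1048/3920 = 206.6592
OR_MH = (87.0459 + 86.7842) / (663.1823 + 206.6592) = 173.8301 / 869.8415 = 0.19984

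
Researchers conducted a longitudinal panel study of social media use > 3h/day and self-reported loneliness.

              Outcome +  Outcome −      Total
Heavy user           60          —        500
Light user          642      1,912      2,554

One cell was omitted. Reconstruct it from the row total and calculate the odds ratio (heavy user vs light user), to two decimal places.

The missing cell is in the exposed row: 500 − 60 = 440.
So a = 60, b = 440, c = 642, d = 1912.
OR = (a·d)/(b·c) = (60 × 1912) / (440 × 642) = 114720 / 282480 = 0.40612

0.41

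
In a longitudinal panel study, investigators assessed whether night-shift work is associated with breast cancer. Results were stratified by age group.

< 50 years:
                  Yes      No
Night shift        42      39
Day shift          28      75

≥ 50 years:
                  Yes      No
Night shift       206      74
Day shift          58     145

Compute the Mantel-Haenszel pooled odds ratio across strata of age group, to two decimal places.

5.33

OR_MH = Σ(aᵢdᵢ/nᵢ) / Σ(bᵢcᵢ/nᵢ), where nᵢ is the stratum total.
Stratum 1 (< 50 years): n = 184; a·d/n = 42·75/184 = 17.1196; b·c/n = 39·28/184 = 5.9348
Stratum 2 (≥ 50 years): n = 483; a·d/n = 206·145/483 = 61.8427; b·c/n = 74·58/483 = 8.8861
OR_MH = (17.1196 + 61.8427) / (5.9348 + 8.8861) = 78.9622 / 14.8209 = 5.32776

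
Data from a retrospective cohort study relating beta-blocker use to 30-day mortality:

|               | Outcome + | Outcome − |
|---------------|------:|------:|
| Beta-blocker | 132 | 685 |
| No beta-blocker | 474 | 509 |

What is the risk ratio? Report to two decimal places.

0.34

Cells: a = 132, b = 685, c = 474, d = 509.
Risk in exposed = 132/817 = 0.16157; risk in unexposed = 474/983 = 0.48220.
RR = 0.16157 / 0.48220 = 0.33506
The risk is 66% lower among the exposed than among the unexposed.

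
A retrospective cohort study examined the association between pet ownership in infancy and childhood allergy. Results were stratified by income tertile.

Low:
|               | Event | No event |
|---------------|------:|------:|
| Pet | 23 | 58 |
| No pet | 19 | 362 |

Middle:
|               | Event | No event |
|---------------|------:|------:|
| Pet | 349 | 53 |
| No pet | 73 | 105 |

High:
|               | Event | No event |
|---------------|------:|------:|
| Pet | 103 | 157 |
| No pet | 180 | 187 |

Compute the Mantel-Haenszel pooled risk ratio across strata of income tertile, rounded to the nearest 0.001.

1.450

RR_MH = Σ(aᵢ·n₀ᵢ/nᵢ) / Σ(cᵢ·n₁ᵢ/nᵢ), with n₁ᵢ = aᵢ+bᵢ (exposed), n₀ᵢ = cᵢ+dᵢ (unexposed), nᵢ = n₁ᵢ+n₀ᵢ.
Stratum 1 (Low): n₁ = 81, n₀ = 381, n = 462; a·n₀/n = 23·381/462 = 18.9675; c·n₁/n = 19·81/462 = 3.3312
Stratum 2 (Middle): n₁ = 402, n₀ = 178, n = 580; a·n₀/n = 349·178/580 = 107.1069; c·n₁/n = 73·402/580 = 50.5966
Stratum 3 (High): n₁ = 260, n₀ = 367, n = 627; a·n₀/n = 103·367/627 = 60.2887; c·n₁/n = 180·260/627 = 74.6411
RR_MH = (18.9675 + 107.1069 + 60.2887) / (3.3312 + 50.5966 + 74.6411) = 186.3631 / 128.5689 = 1.44952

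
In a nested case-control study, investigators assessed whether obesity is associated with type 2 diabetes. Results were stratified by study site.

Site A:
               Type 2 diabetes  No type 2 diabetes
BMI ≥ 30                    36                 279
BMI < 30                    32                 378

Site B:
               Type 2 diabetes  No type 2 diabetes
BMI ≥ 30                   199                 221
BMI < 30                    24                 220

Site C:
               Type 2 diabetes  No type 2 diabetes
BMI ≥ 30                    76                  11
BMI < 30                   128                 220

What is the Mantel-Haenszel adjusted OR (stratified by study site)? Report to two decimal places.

5.23

OR_MH = Σ(aᵢdᵢ/nᵢ) / Σ(bᵢcᵢ/nᵢ), where nᵢ is the stratum total.
Stratum 1 (Site A): n = 725; a·d/n = 36·378/725 = 18.7697; b·c/n = 279·32/725 = 12.3145
Stratum 2 (Site B): n = 664; a·d/n = 199·220/664 = 65.9337; b·c/n = 221·24/664 = 7.9880
Stratum 3 (Site C): n = 435; a·d/n = 76·220/435 = 38.4368; b·c/n = 11·128/435 = 3.2368
OR_MH = (18.7697 + 65.9337 + 38.4368) / (12.3145 + 7.9880 + 3.2368) = 123.1402 / 23.5392 = 5.23128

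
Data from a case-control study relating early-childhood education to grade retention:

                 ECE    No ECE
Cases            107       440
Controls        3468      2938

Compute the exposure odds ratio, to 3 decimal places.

0.206

Reading the table with exposure as columns: a = 107 (ECE, case), b = 3468 (ECE, non-case), c = 440 (No ECE, case), d = 2938.
OR = (a·d)/(b·c) = (107 × 2938) / (3468 × 440) = 314366 / 1525920 = 0.20602
Exposure is associated with lower odds of grade retention (OR = 0.21 < 1).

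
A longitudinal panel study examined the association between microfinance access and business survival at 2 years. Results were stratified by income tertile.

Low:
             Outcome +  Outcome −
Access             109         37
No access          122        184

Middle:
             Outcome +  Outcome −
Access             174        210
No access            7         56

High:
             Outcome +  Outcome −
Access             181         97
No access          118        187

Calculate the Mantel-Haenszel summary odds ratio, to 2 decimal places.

OR_MH = Σ(aᵢdᵢ/nᵢ) / Σ(bᵢcᵢ/nᵢ), where nᵢ is the stratum total.
Stratum 1 (Low): n = 452; a·d/n = 109·184/452 = 44.3717; b·c/n = 37·122/452 = 9.9867
Stratum 2 (Middle): n = 447; a·d/n = 174·56/447 = 21.7987; b·c/n = 210·7/447 = 3.2886
Stratum 3 (High): n = 583; a·d/n = 181·187/583 = 58.0566; b·c/n = 97·118/583 = 19.6329
OR_MH = (44.3717 + 21.7987 + 58.0566) / (9.9867 + 3.2886 + 19.6329) = 124.2269 / 32.9082 = 3.77495

3.77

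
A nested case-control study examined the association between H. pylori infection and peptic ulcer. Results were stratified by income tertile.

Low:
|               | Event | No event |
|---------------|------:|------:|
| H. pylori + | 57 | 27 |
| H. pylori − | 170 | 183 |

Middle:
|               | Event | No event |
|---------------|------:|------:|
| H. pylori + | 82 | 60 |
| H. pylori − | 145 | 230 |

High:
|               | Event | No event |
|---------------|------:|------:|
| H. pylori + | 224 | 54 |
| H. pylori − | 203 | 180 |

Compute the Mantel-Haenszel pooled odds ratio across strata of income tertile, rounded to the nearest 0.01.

2.76

OR_MH = Σ(aᵢdᵢ/nᵢ) / Σ(bᵢcᵢ/nᵢ), where nᵢ is the stratum total.
Stratum 1 (Low): n = 437; a·d/n = 57·183/437 = 23.8696; b·c/n = 27·170/437 = 10.5034
Stratum 2 (Middle): n = 517; a·d/n = 82·230/517 = 36.4797; b·c/n = 60·145/517 = 16.8279
Stratum 3 (High): n = 661; a·d/n = 224·180/661 = 60.9985; b·c/n = 54·203/661 = 16.5840
OR_MH = (23.8696 + 36.4797 + 60.9985) / (10.5034 + 16.8279 + 16.5840) = 121.3477 / 43.9152 = 2.76323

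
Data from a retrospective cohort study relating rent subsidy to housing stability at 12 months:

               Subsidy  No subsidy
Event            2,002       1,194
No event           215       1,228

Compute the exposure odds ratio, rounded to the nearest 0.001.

Reading the table with exposure as columns: a = 2002 (Subsidy, case), b = 215 (Subsidy, non-case), c = 1194 (No subsidy, case), d = 1228.
OR = (a·d)/(b·c) = (2002 × 1228) / (215 × 1194) = 2458456 / 256710 = 9.57678
The odds of housing stability at 12 months are about 9.58 times as high in the subsidy group.

9.577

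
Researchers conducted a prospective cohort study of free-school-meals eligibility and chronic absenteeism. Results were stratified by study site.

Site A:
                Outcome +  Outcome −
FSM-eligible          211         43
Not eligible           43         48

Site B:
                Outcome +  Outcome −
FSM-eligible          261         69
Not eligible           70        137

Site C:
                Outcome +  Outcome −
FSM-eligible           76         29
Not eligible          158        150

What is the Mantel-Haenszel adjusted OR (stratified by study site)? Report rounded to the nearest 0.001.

4.855

OR_MH = Σ(aᵢdᵢ/nᵢ) / Σ(bᵢcᵢ/nᵢ), where nᵢ is the stratum total.
Stratum 1 (Site A): n = 345; a·d/n = 211·48/345 = 29.3565; b·c/n = 43·43/345 = 5.3594
Stratum 2 (Site B): n = 537; a·d/n = 261·137/537 = 66.5866; b·c/n = 69·70/537 = 8.9944
Stratum 3 (Site C): n = 413; a·d/n = 76·150/413 = 27.6029; b·c/n = 29·158/413 = 11.0944
OR_MH = (29.3565 + 66.5866 + 27.6029) / (5.3594 + 8.9944 + 11.0944) = 123.5460 / 25.4483 = 4.85479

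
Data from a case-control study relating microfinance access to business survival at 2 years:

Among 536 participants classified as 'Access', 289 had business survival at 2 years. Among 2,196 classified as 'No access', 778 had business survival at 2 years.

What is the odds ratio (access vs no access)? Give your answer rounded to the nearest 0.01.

2.13

From the description: a = 289, b = 247, c = 778, d = 1418.
OR = (a·d)/(b·c) = (289 × 1418) / (247 × 778) = 409802 / 192166 = 2.13254
The odds of business survival at 2 years are about 2.13 times as high in the access group.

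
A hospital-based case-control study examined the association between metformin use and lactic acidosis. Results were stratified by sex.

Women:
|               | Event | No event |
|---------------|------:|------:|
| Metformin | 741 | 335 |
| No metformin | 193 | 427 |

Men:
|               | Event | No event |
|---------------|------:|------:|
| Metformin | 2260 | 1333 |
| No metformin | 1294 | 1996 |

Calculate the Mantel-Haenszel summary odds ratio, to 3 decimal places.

2.916

OR_MH = Σ(aᵢdᵢ/nᵢ) / Σ(bᵢcᵢ/nᵢ), where nᵢ is the stratum total.
Stratum 1 (Women): n = 1696; a·d/n = 741·427/1696 = 186.5607; b·c/n = 335·193/1696 = 38.1221
Stratum 2 (Men): n = 6883; a·d/n = 2260·1996/6883 = 655.3770; b·c/n = 1333·1294/6883 = 250.6032
OR_MH = (186.5607 + 655.3770) / (38.1221 + 250.6032) = 841.9377 / 288.7253 = 2.91605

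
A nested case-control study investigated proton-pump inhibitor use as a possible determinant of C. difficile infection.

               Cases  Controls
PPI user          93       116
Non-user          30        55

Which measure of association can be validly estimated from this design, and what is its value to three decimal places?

Cells: a = 93, b = 116, c = 30, d = 55.
This is a nested case-control study: participants were sampled on outcome status, so risks in the source population cannot be estimated directly — relative risk is not valid here. The odds ratio is the appropriate measure.
OR = (a·d)/(b·c) = (93 × 55) / (116 × 30) = 5115 / 3480 = 1.46983

1.470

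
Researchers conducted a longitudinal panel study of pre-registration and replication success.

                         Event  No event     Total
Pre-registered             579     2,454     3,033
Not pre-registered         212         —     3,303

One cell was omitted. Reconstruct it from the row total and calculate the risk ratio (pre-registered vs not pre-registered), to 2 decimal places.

The missing cell is in the unexposed row: 3303 − 212 = 3091.
So a = 579, b = 2454, c = 212, d = 3091.
RR = [a/(a+b)] / [c/(c+d)] = (579/3033) / (212/3303) = 0.19090/0.06418 = 2.97426

2.97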